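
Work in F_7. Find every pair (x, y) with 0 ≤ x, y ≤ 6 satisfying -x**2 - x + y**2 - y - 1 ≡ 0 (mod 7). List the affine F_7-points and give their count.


Affine F_7-points: {(2, 0), (2, 1), (3, 3), (3, 5), (4, 0), (4, 1)}; count = 6.

For each of the 49 pairs (x, y) ∈ F_7², evaluate f(x, y) mod 7. Record the zeros.
  x = 0: [0↦6, 1↦6, 2↦1, 3↦5, 4↦4, 5↦5, 6↦1]  zeros at y ∈ ∅
  x = 1: [0↦4, 1↦4, 2↦6, 3↦3, 4↦2, 5↦3, 6↦6]  zeros at y ∈ ∅
  x = 2: [0↦0, 1↦0, 2↦2, 3↦6, 4↦5, 5↦6, 6↦2]  zeros at y ∈ {0, 1}
  x = 3: [0↦1, 1↦1, 2↦3, 3↦0, 4↦6, 5↦0, 6↦3]  zeros at y ∈ {3, 5}
  x = 4: [0↦0, 1↦0, 2↦2, 3↦6, 4↦5, 5↦6, 6↦2]  zeros at y ∈ {0, 1}
  x = 5: [0↦4, 1↦4, 2↦6, 3↦3, 4↦2, 5↦3, 6↦6]  zeros at y ∈ ∅
  x = 6: [0↦6, 1↦6, 2↦1, 3↦5, 4↦4, 5↦5, 6↦1]  zeros at y ∈ ∅
Collecting zeros: affine points = {(2, 0), (2, 1), (3, 3), (3, 5), (4, 0), (4, 1)}.
Total count |C(F_7)_aff| = 6.


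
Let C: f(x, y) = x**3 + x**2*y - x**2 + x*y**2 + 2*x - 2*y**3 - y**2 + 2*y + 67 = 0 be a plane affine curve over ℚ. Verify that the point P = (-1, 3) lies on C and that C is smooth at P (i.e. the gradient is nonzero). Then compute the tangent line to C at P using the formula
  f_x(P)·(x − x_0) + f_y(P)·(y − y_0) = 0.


Tangent line at P: 10*x - 63*y + 199 = 0.

Step 1: f(-1, 3) = 0, so P lies on C.
Step 2: partial derivatives
  f_x(x, y) = 3*x**2 + 2*x*y - 2*x + y**2 + 2, f_y(x, y) = x**2 + 2*x*y - 6*y**2 - 2*y + 2.
  f_x(P) = 10, f_y(P) = -63 (gradient nonzero, so P is smooth).
Step 3: tangent line at P: 10·(x − -1) + -63·(y − 3) = 0.
Expanding: 10*x - 63*y + 199 = 0.


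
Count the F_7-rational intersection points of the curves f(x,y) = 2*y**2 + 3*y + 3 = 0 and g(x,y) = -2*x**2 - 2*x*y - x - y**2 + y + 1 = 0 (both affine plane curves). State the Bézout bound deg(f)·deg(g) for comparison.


Common zeros: ∅; count = 0; Bézout bound = 4.

deg(f) = 2, deg(g) = 2, so Bézout bound = 4.
Scan x ∈ F_7. For each x, list the y ∈ F_7 with f(x, y) ≡ 0 and those with g(x, y) ≡ 0 (mod 7); the common zeros in that column are the intersection.
  x = 0: f ≡ 0 at y ∈ ∅; g ≡ 0 at y ∈ ∅; common: ∅.
  x = 1: f ≡ 0 at y ∈ ∅; g ≡ 0 at y ∈ {3}; common: ∅.
  x = 2: f ≡ 0 at y ∈ ∅; g ≡ 0 at y ∈ {5, 6}; common: ∅.
  x = 3: f ≡ 0 at y ∈ ∅; g ≡ 0 at y ∈ {4, 5}; common: ∅.
  x = 4: f ≡ 0 at y ∈ ∅; g ≡ 0 at y ∈ {0}; common: ∅.
  x = 5: f ≡ 0 at y ∈ ∅; g ≡ 0 at y ∈ ∅; common: ∅.
  x = 6: f ≡ 0 at y ∈ ∅; g ≡ 0 at y ∈ {0, 3}; common: ∅.
Collecting: common zeros = ∅, so the count is 0.
Comparison with the Bézout bound: 0 ≤ 4 = deg(f)·deg(g), as expected for curves with no common component (the affine F_7-count falls short of the bound because intersections may lie at infinity, over extension fields, or carry multiplicity).


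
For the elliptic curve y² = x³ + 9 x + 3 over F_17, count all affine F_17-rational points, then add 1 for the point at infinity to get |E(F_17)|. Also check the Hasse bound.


Affine points = {(1, 8), (1, 9), (4, 1), (4, 16), (6, 1), (6, 16), (7, 1), (7, 16), (8, 3), (8, 14), (14, 0)}; affine count = 11; |E(F_17)| = 12.

Discriminant check: Δ ∝ 4a³ + 27b² = 4·9³ + 27·3² = 4·729 + 27·9 ≡ 14 (mod 17). Nonzero ⇒ E is nonsingular.
For each x ∈ F_17, compute rhs = x³ + 9·x + 3 mod 17, then count y ∈ F_17 with y² ≡ rhs.
  x = 0: rhs = 3, matching y values: none (0 points).
  x = 1: rhs = 13, matching y values: 8, 9 (2 points).
  x = 2: rhs = 12, matching y values: none (0 points).
  x = 3: rhs = 6, matching y values: none (0 points).
  x = 4: rhs = 1, matching y values: 1, 16 (2 points).
  x = 5: rhs = 3, matching y values: none (0 points).
  x = 6: rhs = 1, matching y values: 1, 16 (2 points).
  x = 7: rhs = 1, matching y values: 1, 16 (2 points).
  x = 8: rhs = 9, matching y values: 3, 14 (2 points).
  x = 9: rhs = 14, matching y values: none (0 points).
  x = 10: rhs = 5, matching y values: none (0 points).
  x = 11: rhs = 5, matching y values: none (0 points).
  x = 12: rhs = 3, matching y values: none (0 points).
  x = 13: rhs = 5, matching y values: none (0 points).
  x = 14: rhs = 0, matching y values: 0 (1 points).
  x = 15: rhs = 11, matching y values: none (0 points).
  x = 16: rhs = 10, matching y values: none (0 points).
Total affine count: 11.
Full point count |E(F_17)| = 11 + 1 = 12.
Hasse bound: |12 − (17+1)| = |-6| = 6 ≤ 2√17 ≈ 8.2462 ✓.


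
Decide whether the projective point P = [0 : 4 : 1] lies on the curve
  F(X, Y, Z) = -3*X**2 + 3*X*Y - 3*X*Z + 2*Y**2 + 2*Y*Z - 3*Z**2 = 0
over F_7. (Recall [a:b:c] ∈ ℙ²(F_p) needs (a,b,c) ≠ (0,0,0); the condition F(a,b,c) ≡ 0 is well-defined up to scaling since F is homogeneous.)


F(0,4,1) ≡ 2 (mod 7); P is NOT on the curve.

Evaluate F(0, 4, 1) term-by-term (mod 7).
  -3*X**2 ↦ -3·0·1·1 = 0
  3*X*Y ↦ 3·0·4·1 = 0
  -3*X*Z ↦ -3·0·1·1 = 0
  2*Y**2 ↦ 2·1·16·1 = 32
  2*Y*Z ↦ 2·1·4·1 = 8
  -3*Z**2 ↦ -3·1·1·1 = -3
Sum: F(0, 4, 1) = (0) + (0) + (0) + (32) + (8) + (-3) = 37.
Reducing mod 7: 37 ≡ 2 (mod 7).
Since F(a, b, c) ≡ 2 ≠ 0 (mod 7), P does NOT lie on the curve.


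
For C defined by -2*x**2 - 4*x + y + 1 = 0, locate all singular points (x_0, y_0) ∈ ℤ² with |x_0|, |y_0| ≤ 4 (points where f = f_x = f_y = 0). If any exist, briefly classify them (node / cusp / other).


No singular points in the scanned grid; C is smooth there.

Compute partial derivatives:
  f_x = -4*x - 4.
  f_y = 1.
f_y = 1 is a nonzero constant, so f_y never vanishes: no point (x, y) can satisfy f = f_x = f_y = 0. In particular no (x, y) ∈ {−4, ..., 4}² is singular; the curve is smooth.


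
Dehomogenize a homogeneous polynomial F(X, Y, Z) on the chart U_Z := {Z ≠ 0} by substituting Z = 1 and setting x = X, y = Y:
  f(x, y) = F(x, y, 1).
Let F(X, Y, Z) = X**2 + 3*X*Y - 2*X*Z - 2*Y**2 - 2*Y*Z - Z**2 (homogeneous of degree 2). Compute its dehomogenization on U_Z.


f(x, y) = x**2 + 3*x*y - 2*x - 2*y**2 - 2*y - 1

On U_Z we set Z = 1. Each monomial c·X^i·Y^j·Z^k in F becomes c·x^i·y^j·1^k = c·x^i·y^j.
Substituting Z = 1: F(X, Y, 1) = x**2 + 3*x*y - 2*x - 2*y**2 - 2*y - 1.
Note: deg(f) ≤ deg(F) = 2; strict inequality happens when F is divisible by Z (lost terms).


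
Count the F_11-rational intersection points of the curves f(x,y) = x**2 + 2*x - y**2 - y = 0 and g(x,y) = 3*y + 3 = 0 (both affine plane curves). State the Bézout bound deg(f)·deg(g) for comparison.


Common zeros: {(0, 10), (9, 10)}; count = 2; Bézout bound = 2.

deg(f) = 2, deg(g) = 1, so Bézout bound = 2.
Scan x ∈ F_11. For each x, list the y ∈ F_11 with f(x, y) ≡ 0 and those with g(x, y) ≡ 0 (mod 11); the common zeros in that column are the intersection.
  x = 0: f ≡ 0 at y ∈ {0, 10}; g ≡ 0 at y ∈ {10}; common: {10}.
  x = 1: f ≡ 0 at y ∈ ∅; g ≡ 0 at y ∈ {10}; common: ∅.
  x = 2: f ≡ 0 at y ∈ {5}; g ≡ 0 at y ∈ {10}; common: ∅.
  x = 3: f ≡ 0 at y ∈ ∅; g ≡ 0 at y ∈ {10}; common: ∅.
  x = 4: f ≡ 0 at y ∈ {1, 9}; g ≡ 0 at y ∈ {10}; common: ∅.
  x = 5: f ≡ 0 at y ∈ {1, 9}; g ≡ 0 at y ∈ {10}; common: ∅.
  x = 6: f ≡ 0 at y ∈ ∅; g ≡ 0 at y ∈ {10}; common: ∅.
  x = 7: f ≡ 0 at y ∈ {5}; g ≡ 0 at y ∈ {10}; common: ∅.
  x = 8: f ≡ 0 at y ∈ ∅; g ≡ 0 at y ∈ {10}; common: ∅.
  x = 9: f ≡ 0 at y ∈ {0, 10}; g ≡ 0 at y ∈ {10}; common: {10}.
  x = 10: f ≡ 0 at y ∈ ∅; g ≡ 0 at y ∈ {10}; common: ∅.
Collecting: common zeros = {(0, 10), (9, 10)}, so the count is 2.
Comparison with the Bézout bound: 2 ≤ 2 = deg(f)·deg(g), as expected for curves with no common component (the bound is attained).


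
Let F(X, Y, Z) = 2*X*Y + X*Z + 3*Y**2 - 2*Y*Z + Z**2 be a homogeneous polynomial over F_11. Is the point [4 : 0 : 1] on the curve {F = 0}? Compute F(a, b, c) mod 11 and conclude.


F(4,0,1) ≡ 5 (mod 11); P is NOT on the curve.

Evaluate F(4, 0, 1) term-by-term (mod 11).
  2*X*Y ↦ 2·4·0·1 = 0
  X*Z ↦ 1·4·1·1 = 4
  3*Y**2 ↦ 3·1·0·1 = 0
  -2*Y*Z ↦ -2·1·0·1 = 0
  Z**2 ↦ 1·1·1·1 = 1
Sum: F(4, 0, 1) = (0) + (4) + (0) + (0) + (1) = 5.
Reducing mod 11: 5 ≡ 5 (mod 11).
Since F(a, b, c) ≡ 5 ≠ 0 (mod 11), P does NOT lie on the curve.


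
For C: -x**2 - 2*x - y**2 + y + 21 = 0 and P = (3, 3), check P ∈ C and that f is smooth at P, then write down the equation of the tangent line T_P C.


Tangent line at P: -8*x - 5*y + 39 = 0.

Step 1: f(3, 3) = 0, so P lies on C.
Step 2: partial derivatives
  f_x(x, y) = -2*x - 2, f_y(x, y) = 1 - 2*y.
  f_x(P) = -8, f_y(P) = -5 (gradient nonzero, so P is smooth).
Step 3: tangent line at P: -8·(x − 3) + -5·(y − 3) = 0.
Expanding: -8*x - 5*y + 39 = 0.


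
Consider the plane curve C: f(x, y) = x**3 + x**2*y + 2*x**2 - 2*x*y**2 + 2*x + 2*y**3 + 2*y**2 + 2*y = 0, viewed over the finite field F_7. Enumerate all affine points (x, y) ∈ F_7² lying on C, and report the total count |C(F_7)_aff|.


Affine F_7-points: {(0, 0), (0, 2), (0, 4), (1, 6), (2, 4), (4, 5), (6, 3), (6, 4), (6, 5)}; count = 9.

For each of the 49 pairs (x, y) ∈ F_7², evaluate f(x, y) mod 7. Record the zeros.
  x = 0: [0↦0, 1↦6, 2↦0, 3↦1, 4↦0, 5↦2, 6↦5]  zeros at y ∈ {0, 2, 4}
  x = 1: [0↦5, 1↦3, 2↦6, 3↦5, 4↦5, 5↦4, 6↦0]  zeros at y ∈ {6}
  x = 2: [0↦6, 1↦5, 2↦5, 3↦4, 4↦0, 5↦5, 6↦3]  zeros at y ∈ {4}
  x = 3: [0↦2, 1↦4, 2↦3, 3↦4, 4↦5, 5↦4, 6↦6]  zeros at y ∈ ∅
  x = 4: [0↦6, 1↦6, 2↦6, 3↦4, 4↦5, 5↦0, 6↦1]  zeros at y ∈ {5}
  x = 5: [0↦3, 1↦3, 2↦6, 3↦3, 4↦6, 5↦6, 6↦1]  zeros at y ∈ ∅
  x = 6: [0↦6, 1↦1, 2↦2, 3↦0, 4↦0, 5↦0, 6↦5]  zeros at y ∈ {3, 4, 5}
Collecting zeros: affine points = {(0, 0), (0, 2), (0, 4), (1, 6), (2, 4), (4, 5), (6, 3), (6, 4), (6, 5)}.
Total count |C(F_7)_aff| = 9.


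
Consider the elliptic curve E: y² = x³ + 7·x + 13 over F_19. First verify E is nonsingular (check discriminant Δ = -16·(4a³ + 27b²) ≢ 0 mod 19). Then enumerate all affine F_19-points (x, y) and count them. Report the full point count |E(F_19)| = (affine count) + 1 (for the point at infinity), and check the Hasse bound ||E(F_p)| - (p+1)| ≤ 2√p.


Affine points = {(2, 4), (2, 15), (3, 2), (3, 17), (6, 9), (6, 10), (7, 5), (7, 14), (8, 7), (8, 12), (9, 8), (9, 11), (10, 0), (12, 1), (12, 18), (14, 9), (14, 10), (15, 4), (15, 15), (18, 9), (18, 10)}; affine count = 21; |E(F_19)| = 22.

Discriminant check: Δ ∝ 4a³ + 27b² = 4·7³ + 27·13² = 4·343 + 27·169 ≡ 7 (mod 19). Nonzero ⇒ E is nonsingular.
For each x ∈ F_19, compute rhs = x³ + 7·x + 13 mod 19, then count y ∈ F_19 with y² ≡ rhs.
  x = 0: rhs = 13, matching y values: none (0 points).
  x = 1: rhs = 2, matching y values: none (0 points).
  x = 2: rhs = 16, matching y values: 4, 15 (2 points).
  x = 3: rhs = 4, matching y values: 2, 17 (2 points).
  x = 4: rhs = 10, matching y values: none (0 points).
  x = 5: rhs = 2, matching y values: none (0 points).
  x = 6: rhs = 5, matching y values: 9, 10 (2 points).
  x = 7: rhs = 6, matching y values: 5, 14 (2 points).
  x = 8: rhs = 11, matching y values: 7, 12 (2 points).
  x = 9: rhs = 7, matching y values: 8, 11 (2 points).
  x = 10: rhs = 0, matching y values: 0 (1 points).
  x = 11: rhs = 15, matching y values: none (0 points).
  x = 12: rhs = 1, matching y values: 1, 18 (2 points).
  x = 13: rhs = 2, matching y values: none (0 points).
  x = 14: rhs = 5, matching y values: 9, 10 (2 points).
  x = 15: rhs = 16, matching y values: 4, 15 (2 points).
  x = 16: rhs = 3, matching y values: none (0 points).
  x = 17: rhs = 10, matching y values: none (0 points).
  x = 18: rhs = 5, matching y values: 9, 10 (2 points).
Total affine count: 21.
Full point count |E(F_19)| = 21 + 1 = 22.
Hasse bound: |22 − (19+1)| = |2| = 2 ≤ 2√19 ≈ 8.7178 ✓.


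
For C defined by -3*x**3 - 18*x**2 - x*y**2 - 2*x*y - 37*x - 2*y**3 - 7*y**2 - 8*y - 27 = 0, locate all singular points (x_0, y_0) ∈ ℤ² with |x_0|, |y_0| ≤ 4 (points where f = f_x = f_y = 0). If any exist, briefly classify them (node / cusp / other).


Singular points: {(-2, -1)}; classification: cusp.

Compute partial derivatives:
  f_x = -9*x**2 - 36*x - y**2 - 2*y - 37.
  f_y = -2*x*y - 2*x - 6*y**2 - 14*y - 8.
Scan x_0 ∈ {−4, ..., 4}. For each x_0, f_y(x_0, y) is a polynomial in y; find its integer roots y ∈ {−4, ..., 4}, then test f_x and f at those candidates.
  x = -4: f_y(-4, y) = -6*y**2 - 6*y; vanishes at y ∈ {-1, 0}. (-4, -1): f_x = -36 ≠ 0; (-4, 0): f_x = -37 ≠ 0.
  x = -3: f_y(-3, y) = -6*y**2 - 8*y - 2; vanishes at y ∈ {-1}. (-3, -1): f_x = -9 ≠ 0.
  x = -2: f_y(-2, y) = -6*y**2 - 10*y - 4; vanishes at y ∈ {-1}. (-2, -1): f_x = 0, f = 0 — SINGULAR.
  x = -1: f_y(-1, y) = -6*y**2 - 12*y - 6; vanishes at y ∈ {-1}. (-1, -1): f_x = -9 ≠ 0.
  x = 0: f_y(0, y) = -6*y**2 - 14*y - 8; vanishes at y ∈ {-1}. (0, -1): f_x = -36 ≠ 0.
  x = 1: f_y(1, y) = -6*y**2 - 16*y - 10; vanishes at y ∈ {-1}. (1, -1): f_x = -81 ≠ 0.
  x = 2: f_y(2, y) = -6*y**2 - 18*y - 12; vanishes at y ∈ {-2, -1}. (2, -2): f_x = -145 ≠ 0; (2, -1): f_x = -144 ≠ 0.
  x = 3: f_y(3, y) = -6*y**2 - 20*y - 14; vanishes at y ∈ {-1}. (3, -1): f_x = -225 ≠ 0.
  x = 4: f_y(4, y) = -6*y**2 - 22*y - 16; vanishes at y ∈ {-1}. (4, -1): f_x = -324 ≠ 0.
Only singular point on the grid: (-2, -1).
Classify: substitute x = -2 + u, y = -1 + v and expand: f = -3*u**3 - u*v**2 - 2*v**3 + v**2.
No constant or linear terms (consistent with a singular point). Quadratic part: v**2. Cubic part: -3*u**3 - u*v**2 - 2*v**3.
The quadratic part v**2 is a perfect square, so there is a single (double) tangent line v = 0, i.e. y = -1. Restricting the cubic part to that line (v = 0) leaves -3*u**3 ≠ 0, so f is not divisible by v and the branch is v² ≈ 3*u**3 to lowest order — this is a cusp.
Classification: cusp.


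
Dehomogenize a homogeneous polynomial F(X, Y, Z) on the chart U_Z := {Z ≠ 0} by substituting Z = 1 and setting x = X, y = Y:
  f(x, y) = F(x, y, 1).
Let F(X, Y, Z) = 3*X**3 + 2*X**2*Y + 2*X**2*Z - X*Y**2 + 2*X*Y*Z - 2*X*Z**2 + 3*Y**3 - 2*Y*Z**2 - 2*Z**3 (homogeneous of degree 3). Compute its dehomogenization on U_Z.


f(x, y) = 3*x**3 + 2*x**2*y + 2*x**2 - x*y**2 + 2*x*y - 2*x + 3*y**3 - 2*y - 2

On U_Z we set Z = 1. Each monomial c·X^i·Y^j·Z^k in F becomes c·x^i·y^j·1^k = c·x^i·y^j.
Substituting Z = 1: F(X, Y, 1) = 3*x**3 + 2*x**2*y + 2*x**2 - x*y**2 + 2*x*y - 2*x + 3*y**3 - 2*y - 2.
Note: deg(f) ≤ deg(F) = 3; strict inequality happens when F is divisible by Z (lost terms).


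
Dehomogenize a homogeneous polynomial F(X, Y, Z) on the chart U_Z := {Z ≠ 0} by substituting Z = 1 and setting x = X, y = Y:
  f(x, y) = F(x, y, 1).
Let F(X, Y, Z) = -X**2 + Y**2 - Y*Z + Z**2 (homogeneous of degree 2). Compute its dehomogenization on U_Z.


f(x, y) = -x**2 + y**2 - y + 1

On U_Z we set Z = 1. Each monomial c·X^i·Y^j·Z^k in F becomes c·x^i·y^j·1^k = c·x^i·y^j.
Substituting Z = 1: F(X, Y, 1) = -x**2 + y**2 - y + 1.
Note: deg(f) ≤ deg(F) = 2; strict inequality happens when F is divisible by Z (lost terms).


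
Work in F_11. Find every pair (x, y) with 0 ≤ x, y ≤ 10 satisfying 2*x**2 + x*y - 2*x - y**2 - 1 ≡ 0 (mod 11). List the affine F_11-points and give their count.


Affine F_11-points: {(2, 3), (2, 10), (3, 0), (3, 3), (4, 6), (4, 9), (5, 6), (5, 10), (9, 0), (9, 9)}; count = 10.

For each of the 121 pairs (x, y) ∈ F_11², evaluate f(x, y) mod 11. Record the zeros.
  x = 0: [0↦10, 1↦9, 2↦6, 3↦1, 4↦5, 5↦7, 6↦7, 7↦5, 8↦1, 9↦6, 10↦9]  zeros at y ∈ ∅
  x = 1: [0↦10, 1↦10, 2↦8, 3↦4, 4↦9, 5↦1, 6↦2, 7↦1, 8↦9, 9↦4, 10↦8]  zeros at y ∈ ∅
  x = 2: [0↦3, 1↦4, 2↦3, 3↦0, 4↦6, 5↦10, 6↦1, 7↦1, 8↦10, 9↦6, 10↦0]  zeros at y ∈ {3, 10}
  x = 3: [0↦0, 1↦2, 2↦2, 3↦0, 4↦7, 5↦1, 6↦4, 7↦5, 8↦4, 9↦1, 10↦7]  zeros at y ∈ {0, 3}
  x = 4: [0↦1, 1↦4, 2↦5, 3↦4, 4↦1, 5↦7, 6↦0, 7↦2, 8↦2, 9↦0, 10↦7]  zeros at y ∈ {6, 9}
  x = 5: [0↦6, 1↦10, 2↦1, 3↦1, 4↦10, 5↦6, 6↦0, 7↦3, 8↦4, 9↦3, 10↦0]  zeros at y ∈ {6, 10}
  x = 6: [0↦4, 1↦9, 2↦1, 3↦2, 4↦1, 5↦9, 6↦4, 7↦8, 8↦10, 9↦10, 10↦8]  zeros at y ∈ ∅
  x = 7: [0↦6, 1↦1, 2↦5, 3↦7, 4↦7, 5↦5, 6↦1, 7↦6, 8↦9, 9↦10, 10↦9]  zeros at y ∈ ∅
  x = 8: [0↦1, 1↦8, 2↦2, 3↦5, 4↦6, 5↦5, 6↦2, 7↦8, 8↦1, 9↦3, 10↦3]  zeros at y ∈ ∅
  x = 9: [0↦0, 1↦8, 2↦3, 3↦7, 4↦9, 5↦9, 6↦7, 7↦3, 8↦8, 9↦0, 10↦1]  zeros at y ∈ {0, 9}
  x = 10: [0↦3, 1↦1, 2↦8, 3↦2, 4↦5, 5↦6, 6↦5, 7↦2, 8↦8, 9↦1, 10↦3]  zeros at y ∈ ∅
Collecting zeros: affine points = {(2, 3), (2, 10), (3, 0), (3, 3), (4, 6), (4, 9), (5, 6), (5, 10), (9, 0), (9, 9)}.
Total count |C(F_11)_aff| = 10.


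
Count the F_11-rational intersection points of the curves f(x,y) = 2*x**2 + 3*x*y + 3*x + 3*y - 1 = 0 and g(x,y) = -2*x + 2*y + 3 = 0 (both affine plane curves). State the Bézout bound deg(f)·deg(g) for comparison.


Common zeros: {(0, 4), (3, 7)}; count = 2; Bézout bound = 2.

deg(f) = 2, deg(g) = 1, so Bézout bound = 2.
Scan x ∈ F_11. For each x, list the y ∈ F_11 with f(x, y) ≡ 0 and those with g(x, y) ≡ 0 (mod 11); the common zeros in that column are the intersection.
  x = 0: f ≡ 0 at y ∈ {4}; g ≡ 0 at y ∈ {4}; common: {4}.
  x = 1: f ≡ 0 at y ∈ {3}; g ≡ 0 at y ∈ {5}; common: ∅.
  x = 2: f ≡ 0 at y ∈ {1}; g ≡ 0 at y ∈ {6}; common: ∅.
  x = 3: f ≡ 0 at y ∈ {7}; g ≡ 0 at y ∈ {7}; common: {7}.
  x = 4: f ≡ 0 at y ∈ {3}; g ≡ 0 at y ∈ {8}; common: ∅.
  x = 5: f ≡ 0 at y ∈ {5}; g ≡ 0 at y ∈ {9}; common: ∅.
  x = 6: f ≡ 0 at y ∈ {1}; g ≡ 0 at y ∈ {10}; common: ∅.
  x = 7: f ≡ 0 at y ∈ {7}; g ≡ 0 at y ∈ {0}; common: ∅.
  x = 8: f ≡ 0 at y ∈ {5}; g ≡ 0 at y ∈ {1}; common: ∅.
  x = 9: f ≡ 0 at y ∈ {4}; g ≡ 0 at y ∈ {2}; common: ∅.
  x = 10: f ≡ 0 at y ∈ ∅; g ≡ 0 at y ∈ {3}; common: ∅.
Collecting: common zeros = {(0, 4), (3, 7)}, so the count is 2.
Comparison with the Bézout bound: 2 ≤ 2 = deg(f)·deg(g), as expected for curves with no common component (the bound is attained).


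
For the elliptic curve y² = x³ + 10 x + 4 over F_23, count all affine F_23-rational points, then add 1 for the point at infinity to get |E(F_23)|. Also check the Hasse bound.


Affine points = {(0, 2), (0, 21), (2, 3), (2, 20), (4, 4), (4, 19), (5, 8), (5, 15), (6, 2), (6, 21), (7, 7), (7, 16), (9, 8), (9, 15), (10, 0), (12, 9), (12, 14), (13, 10), (13, 13), (14, 6), (14, 17), (17, 2), (17, 21), (18, 6), (18, 17), (20, 4), (20, 19), (22, 4), (22, 19)}; affine count = 29; |E(F_23)| = 30.

Discriminant check: Δ ∝ 4a³ + 27b² = 4·10³ + 27·4² = 4·1000 + 27·16 ≡ 16 (mod 23). Nonzero ⇒ E is nonsingular.
For each x ∈ F_23, compute rhs = x³ + 10·x + 4 mod 23, then count y ∈ F_23 with y² ≡ rhs.
  x = 0: rhs = 4, matching y values: 2, 21 (2 points).
  x = 1: rhs = 15, matching y values: none (0 points).
  x = 2: rhs = 9, matching y values: 3, 20 (2 points).
  x = 3: rhs = 15, matching y values: none (0 points).
  x = 4: rhs = 16, matching y values: 4, 19 (2 points).
  x = 5: rhs = 18, matching y values: 8, 15 (2 points).
  x = 6: rhs = 4, matching y values: 2, 21 (2 points).
  x = 7: rhs = 3, matching y values: 7, 16 (2 points).
  x = 8: rhs = 21, matching y values: none (0 points).
  x = 9: rhs = 18, matching y values: 8, 15 (2 points).
  x = 10: rhs = 0, matching y values: 0 (1 points).
  x = 11: rhs = 19, matching y values: none (0 points).
  x = 12: rhs = 12, matching y values: 9, 14 (2 points).
  x = 13: rhs = 8, matching y values: 10, 13 (2 points).
  x = 14: rhs = 13, matching y values: 6, 17 (2 points).
  x = 15: rhs = 10, matching y values: none (0 points).
  x = 16: rhs = 5, matching y values: none (0 points).
  x = 17: rhs = 4, matching y values: 2, 21 (2 points).
  x = 18: rhs = 13, matching y values: 6, 17 (2 points).
  x = 19: rhs = 15, matching y values: none (0 points).
  x = 20: rhs = 16, matching y values: 4, 19 (2 points).
  x = 21: rhs = 22, matching y values: none (0 points).
  x = 22: rhs = 16, matching y values: 4, 19 (2 points).
Total affine count: 29.
Full point count |E(F_23)| = 29 + 1 = 30.
Hasse bound: |30 − (23+1)| = |6| = 6 ≤ 2√23 ≈ 9.5917 ✓.


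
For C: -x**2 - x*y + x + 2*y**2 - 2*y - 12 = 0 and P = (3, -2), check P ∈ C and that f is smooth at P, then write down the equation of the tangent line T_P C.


Tangent line at P: -3*x - 13*y - 17 = 0.

Step 1: f(3, -2) = 0, so P lies on C.
Step 2: partial derivatives
  f_x(x, y) = -2*x - y + 1, f_y(x, y) = -x + 4*y - 2.
  f_x(P) = -3, f_y(P) = -13 (gradient nonzero, so P is smooth).
Step 3: tangent line at P: -3·(x − 3) + -13·(y − -2) = 0.
Expanding: -3*x - 13*y - 17 = 0.


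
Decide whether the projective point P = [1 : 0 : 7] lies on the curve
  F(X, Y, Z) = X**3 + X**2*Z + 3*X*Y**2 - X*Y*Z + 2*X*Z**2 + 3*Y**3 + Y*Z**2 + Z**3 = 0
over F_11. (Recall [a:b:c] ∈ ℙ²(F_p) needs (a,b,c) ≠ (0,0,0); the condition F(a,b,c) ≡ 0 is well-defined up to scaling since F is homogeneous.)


F(1,0,7) ≡ 9 (mod 11); P is NOT on the curve.

Evaluate F(1, 0, 7) term-by-term (mod 11).
  X**3 ↦ 1·1·1·1 = 1
  X**2*Z ↦ 1·1·1·7 = 7
  3*X*Y**2 ↦ 3·1·0·1 = 0
  -X*Y*Z ↦ -1·1·0·7 = 0
  2*X*Z**2 ↦ 2·1·1·49 = 98
  3*Y**3 ↦ 3·1·0·1 = 0
  Y*Z**2 ↦ 1·1·0·49 = 0
  Z**3 ↦ 1·1·1·343 = 343
Sum: F(1, 0, 7) = (1) + (7) + (0) + (0) + (98) + (0) + (0) + (343) = 449.
Reducing mod 11: 449 ≡ 9 (mod 11).
Since F(a, b, c) ≡ 9 ≠ 0 (mod 11), P does NOT lie on the curve.


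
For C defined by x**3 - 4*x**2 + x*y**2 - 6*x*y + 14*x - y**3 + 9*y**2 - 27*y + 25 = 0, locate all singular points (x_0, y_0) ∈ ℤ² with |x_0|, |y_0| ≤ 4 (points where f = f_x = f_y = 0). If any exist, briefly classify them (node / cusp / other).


Singular points: {(1, 3)}; classification: node.

Compute partial derivatives:
  f_x = 3*x**2 - 8*x + y**2 - 6*y + 14.
  f_y = 2*x*y - 6*x - 3*y**2 + 18*y - 27.
Scan x_0 ∈ {−4, ..., 4}. For each x_0, f_y(x_0, y) is a polynomial in y; find its integer roots y ∈ {−4, ..., 4}, then test f_x and f at those candidates.
  x = -4: f_y(-4, y) = -3*y**2 + 10*y - 3; vanishes at y ∈ {3}. (-4, 3): f_x = 85 ≠ 0.
  x = -3: f_y(-3, y) = -3*y**2 + 12*y - 9; vanishes at y ∈ {1, 3}. (-3, 1): f_x = 60 ≠ 0; (-3, 3): f_x = 56 ≠ 0.
  x = -2: f_y(-2, y) = -3*y**2 + 14*y - 15; vanishes at y ∈ {3}. (-2, 3): f_x = 33 ≠ 0.
  x = -1: f_y(-1, y) = -3*y**2 + 16*y - 21; vanishes at y ∈ {3}. (-1, 3): f_x = 16 ≠ 0.
  x = 0: f_y(0, y) = -3*y**2 + 18*y - 27; vanishes at y ∈ {3}. (0, 3): f_x = 5 ≠ 0.
  x = 1: f_y(1, y) = -3*y**2 + 20*y - 33; vanishes at y ∈ {3}. (1, 3): f_x = 0, f = 0 — SINGULAR.
  x = 2: f_y(2, y) = -3*y**2 + 22*y - 39; vanishes at y ∈ {3}. (2, 3): f_x = 1 ≠ 0.
  x = 3: f_y(3, y) = -3*y**2 + 24*y - 45; vanishes at y ∈ {3}. (3, 3): f_x = 8 ≠ 0.
  x = 4: f_y(4, y) = -3*y**2 + 26*y - 51; vanishes at y ∈ {3}. (4, 3): f_x = 21 ≠ 0.
Only singular point on the grid: (1, 3).
Classify: substitute x = 1 + u, y = 3 + v and expand: f = u**3 - u**2 + u*v**2 - v**3 + v**2.
No constant or linear terms (consistent with a singular point). Quadratic part: -u**2 + v**2. Cubic part: u**3 + u*v**2 - v**3.
The quadratic part v**2 - u**2 = (v − u)(v + u) splits into two distinct linear factors, so there are two distinct tangent lines y − 3 = ±(x − 1) — this is a node (ordinary double point).
Classification: node.


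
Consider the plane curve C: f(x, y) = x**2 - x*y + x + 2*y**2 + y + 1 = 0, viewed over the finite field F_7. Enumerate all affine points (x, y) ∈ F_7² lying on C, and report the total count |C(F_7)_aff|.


Affine F_7-points: {(0, 5), (1, 3), (1, 4), (2, 0), (2, 4), (4, 0), (4, 5)}; count = 7.

For each of the 49 pairs (x, y) ∈ F_7², evaluate f(x, y) mod 7. Record the zeros.
  x = 0: [0↦1, 1↦4, 2↦4, 3↦1, 4↦2, 5↦0, 6↦2]  zeros at y ∈ {5}
  x = 1: [0↦3, 1↦5, 2↦4, 3↦0, 4↦0, 5↦4, 6↦5]  zeros at y ∈ {3, 4}
  x = 2: [0↦0, 1↦1, 2↦6, 3↦1, 4↦0, 5↦3, 6↦3]  zeros at y ∈ {0, 4}
  x = 3: [0↦6, 1↦6, 2↦3, 3↦4, 4↦2, 5↦4, 6↦3]  zeros at y ∈ ∅
  x = 4: [0↦0, 1↦6, 2↦2, 3↦2, 4↦6, 5↦0, 6↦5]  zeros at y ∈ {0, 5}
  x = 5: [0↦3, 1↦1, 2↦3, 3↦2, 4↦5, 5↦5, 6↦2]  zeros at y ∈ ∅
  x = 6: [0↦1, 1↦5, 2↦6, 3↦4, 4↦6, 5↦5, 6↦1]  zeros at y ∈ ∅
Collecting zeros: affine points = {(0, 5), (1, 3), (1, 4), (2, 0), (2, 4), (4, 0), (4, 5)}.
Total count |C(F_7)_aff| = 7.


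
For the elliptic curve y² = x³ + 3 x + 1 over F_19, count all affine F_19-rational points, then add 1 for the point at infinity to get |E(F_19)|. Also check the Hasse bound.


Affine points = {(0, 1), (0, 18), (1, 9), (1, 10), (4, 1), (4, 18), (6, 8), (6, 11), (7, 2), (7, 17), (8, 9), (8, 10), (9, 4), (9, 15), (10, 9), (10, 10), (11, 4), (11, 15), (12, 6), (12, 13), (15, 1), (15, 18), (17, 5), (17, 14), (18, 4), (18, 15)}; affine count = 26; |E(F_19)| = 27.

Discriminant check: Δ ∝ 4a³ + 27b² = 4·3³ + 27·1² = 4·27 + 27·1 ≡ 2 (mod 19). Nonzero ⇒ E is nonsingular.
For each x ∈ F_19, compute rhs = x³ + 3·x + 1 mod 19, then count y ∈ F_19 with y² ≡ rhs.
  x = 0: rhs = 1, matching y values: 1, 18 (2 points).
  x = 1: rhs = 5, matching y values: 9, 10 (2 points).
  x = 2: rhs = 15, matching y values: none (0 points).
  x = 3: rhs = 18, matching y values: none (0 points).
  x = 4: rhs = 1, matching y values: 1, 18 (2 points).
  x = 5: rhs = 8, matching y values: none (0 points).
  x = 6: rhs = 7, matching y values: 8, 11 (2 points).
  x = 7: rhs = 4, matching y values: 2, 17 (2 points).
  x = 8: rhs = 5, matching y values: 9, 10 (2 points).
  x = 9: rhs = 16, matching y values: 4, 15 (2 points).
  x = 10: rhs = 5, matching y values: 9, 10 (2 points).
  x = 11: rhs = 16, matching y values: 4, 15 (2 points).
  x = 12: rhs = 17, matching y values: 6, 13 (2 points).
  x = 13: rhs = 14, matching y values: none (0 points).
  x = 14: rhs = 13, matching y values: none (0 points).
  x = 15: rhs = 1, matching y values: 1, 18 (2 points).
  x = 16: rhs = 3, matching y values: none (0 points).
  x = 17: rhs = 6, matching y values: 5, 14 (2 points).
  x = 18: rhs = 16, matching y values: 4, 15 (2 points).
Total affine count: 26.
Full point count |E(F_19)| = 26 + 1 = 27.
Hasse bound: |27 − (19+1)| = |7| = 7 ≤ 2√19 ≈ 8.7178 ✓.


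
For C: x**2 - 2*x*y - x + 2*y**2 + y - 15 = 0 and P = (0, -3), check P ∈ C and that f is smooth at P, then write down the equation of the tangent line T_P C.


Tangent line at P: 5*x - 11*y - 33 = 0.

Step 1: f(0, -3) = 0, so P lies on C.
Step 2: partial derivatives
  f_x(x, y) = 2*x - 2*y - 1, f_y(x, y) = -2*x + 4*y + 1.
  f_x(P) = 5, f_y(P) = -11 (gradient nonzero, so P is smooth).
Step 3: tangent line at P: 5·(x − 0) + -11·(y − -3) = 0.
Expanding: 5*x - 11*y - 33 = 0.


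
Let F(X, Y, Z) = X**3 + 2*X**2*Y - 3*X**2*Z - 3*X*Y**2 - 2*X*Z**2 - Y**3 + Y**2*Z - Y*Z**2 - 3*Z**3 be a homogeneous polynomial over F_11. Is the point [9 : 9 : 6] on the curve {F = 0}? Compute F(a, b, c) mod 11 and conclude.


F(9,9,6) ≡ 1 (mod 11); P is NOT on the curve.

Evaluate F(9, 9, 6) term-by-term (mod 11).
  X**3 ↦ 1·729·1·1 = 729
  2*X**2*Y ↦ 2·81·9·1 = 1458
  -3*X**2*Z ↦ -3·81·1·6 = -1458
  -3*X*Y**2 ↦ -3·9·81·1 = -2187
  -2*X*Z**2 ↦ -2·9·1·36 = -648
  -Y**3 ↦ -1·1·729·1 = -729
  Y**2*Z ↦ 1·1·81·6 = 486
  -Y*Z**2 ↦ -1·1·9·36 = -324
  -3*Z**3 ↦ -3·1·1·216 = -648
Sum: F(9, 9, 6) = (729) + (1458) + (-1458) + (-2187) + (-648) + (-729) + (486) + (-324) + (-648) = -3321.
Reducing mod 11: -3321 ≡ 1 (mod 11).
Since F(a, b, c) ≡ 1 ≠ 0 (mod 11), P does NOT lie on the curve.


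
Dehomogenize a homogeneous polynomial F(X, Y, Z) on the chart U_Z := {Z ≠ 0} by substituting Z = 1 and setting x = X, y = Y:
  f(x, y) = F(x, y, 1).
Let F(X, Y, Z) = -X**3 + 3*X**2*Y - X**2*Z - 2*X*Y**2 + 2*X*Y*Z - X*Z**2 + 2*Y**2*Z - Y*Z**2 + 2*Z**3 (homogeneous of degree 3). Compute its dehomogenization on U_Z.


f(x, y) = -x**3 + 3*x**2*y - x**2 - 2*x*y**2 + 2*x*y - x + 2*y**2 - y + 2

On U_Z we set Z = 1. Each monomial c·X^i·Y^j·Z^k in F becomes c·x^i·y^j·1^k = c·x^i·y^j.
Substituting Z = 1: F(X, Y, 1) = -x**3 + 3*x**2*y - x**2 - 2*x*y**2 + 2*x*y - x + 2*y**2 - y + 2.
Note: deg(f) ≤ deg(F) = 3; strict inequality happens when F is divisible by Z (lost terms).


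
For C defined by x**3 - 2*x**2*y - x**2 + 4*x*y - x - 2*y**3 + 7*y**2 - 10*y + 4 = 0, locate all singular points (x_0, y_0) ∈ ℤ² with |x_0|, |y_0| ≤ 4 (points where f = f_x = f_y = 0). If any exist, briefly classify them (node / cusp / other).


Singular points: {(1, 1)}; classification: cusp.

Compute partial derivatives:
  f_x = 3*x**2 - 4*x*y - 2*x + 4*y - 1.
  f_y = -2*x**2 + 4*x - 6*y**2 + 14*y - 10.
Scan x_0 ∈ {−4, ..., 4}. For each x_0, f_y(x_0, y) is a polynomial in y; find its integer roots y ∈ {−4, ..., 4}, then test f_x and f at those candidates.
  x = -4: f_y(-4, y) = -6*y**2 + 14*y - 58; no integer root y with |y| ≤ 4.
  x = -3: f_y(-3, y) = -6*y**2 + 14*y - 40; no integer root y with |y| ≤ 4.
  x = -2: f_y(-2, y) = -6*y**2 + 14*y - 26; no integer root y with |y| ≤ 4.
  x = -1: f_y(-1, y) = -6*y**2 + 14*y - 16; no integer root y with |y| ≤ 4.
  x = 0: f_y(0, y) = -6*y**2 + 14*y - 10; no integer root y with |y| ≤ 4.
  x = 1: f_y(1, y) = -6*y**2 + 14*y - 8; vanishes at y ∈ {1}. (1, 1): f_x = 0, f = 0 — SINGULAR.
  x = 2: f_y(2, y) = -6*y**2 + 14*y - 10; no integer root y with |y| ≤ 4.
  x = 3: f_y(3, y) = -6*y**2 + 14*y - 16; no integer root y with |y| ≤ 4.
  x = 4: f_y(4, y) = -6*y**2 + 14*y - 26; no integer root y with |y| ≤ 4.
Only singular point on the grid: (1, 1).
Classify: substitute x = 1 + u, y = 1 + v and expand: f = u**3 - 2*u**2*v - 2*v**3 + v**2.
No constant or linear terms (consistent with a singular point). Quadratic part: v**2. Cubic part: u**3 - 2*u**2*v - 2*v**3.
The quadratic part v**2 is a perfect square, so there is a single (double) tangent line v = 0, i.e. y = 1. Restricting the cubic part to that line (v = 0) leaves u**3 ≠ 0, so f is not divisible by v and the branch is v² ≈ -u**3 to lowest order — this is a cusp.
Classification: cusp.


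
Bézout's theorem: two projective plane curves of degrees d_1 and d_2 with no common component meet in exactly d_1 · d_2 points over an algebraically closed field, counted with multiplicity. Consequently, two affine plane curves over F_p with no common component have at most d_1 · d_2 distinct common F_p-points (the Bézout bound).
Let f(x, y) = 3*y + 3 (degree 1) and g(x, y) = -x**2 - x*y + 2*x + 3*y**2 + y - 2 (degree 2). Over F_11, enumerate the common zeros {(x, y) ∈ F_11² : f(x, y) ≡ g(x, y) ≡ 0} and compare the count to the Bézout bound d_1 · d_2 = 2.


Common zeros: {(0, 10), (3, 10)}; count = 2; Bézout bound = 2.

deg(f) = 1, deg(g) = 2, so Bézout bound = 2.
Scan x ∈ F_11. For each x, list the y ∈ F_11 with f(x, y) ≡ 0 and those with g(x, y) ≡ 0 (mod 11); the common zeros in that column are the intersection.
  x = 0: f ≡ 0 at y ∈ {10}; g ≡ 0 at y ∈ {8, 10}; common: {10}.
  x = 1: f ≡ 0 at y ∈ {10}; g ≡ 0 at y ∈ {2, 9}; common: ∅.
  x = 2: f ≡ 0 at y ∈ {10}; g ≡ 0 at y ∈ {1, 3}; common: ∅.
  x = 3: f ≡ 0 at y ∈ {10}; g ≡ 0 at y ∈ {9, 10}; common: {10}.
  x = 4: f ≡ 0 at y ∈ {10}; g ≡ 0 at y ∈ ∅; common: ∅.
  x = 5: f ≡ 0 at y ∈ {10}; g ≡ 0 at y ∈ {8}; common: ∅.
  x = 6: f ≡ 0 at y ∈ {10}; g ≡ 0 at y ∈ ∅; common: ∅.
  x = 7: f ≡ 0 at y ∈ {10}; g ≡ 0 at y ∈ ∅; common: ∅.
  x = 8: f ≡ 0 at y ∈ {10}; g ≡ 0 at y ∈ {3}; common: ∅.
  x = 9: f ≡ 0 at y ∈ {10}; g ≡ 0 at y ∈ ∅; common: ∅.
  x = 10: f ≡ 0 at y ∈ {10}; g ≡ 0 at y ∈ {1, 2}; common: ∅.
Collecting: common zeros = {(0, 10), (3, 10)}, so the count is 2.
Comparison with the Bézout bound: 2 ≤ 2 = deg(f)·deg(g), as expected for curves with no common component (the bound is attained).


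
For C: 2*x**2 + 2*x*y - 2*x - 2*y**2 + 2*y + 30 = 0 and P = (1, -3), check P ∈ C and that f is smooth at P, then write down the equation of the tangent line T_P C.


Tangent line at P: -4*x + 16*y + 52 = 0.

Step 1: f(1, -3) = 0, so P lies on C.
Step 2: partial derivatives
  f_x(x, y) = 4*x + 2*y - 2, f_y(x, y) = 2*x - 4*y + 2.
  f_x(P) = -4, f_y(P) = 16 (gradient nonzero, so P is smooth).
Step 3: tangent line at P: -4·(x − 1) + 16·(y − -3) = 0.
Expanding: -4*x + 16*y + 52 = 0.


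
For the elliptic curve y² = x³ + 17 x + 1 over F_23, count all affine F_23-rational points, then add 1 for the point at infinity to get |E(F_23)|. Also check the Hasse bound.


Affine points = {(0, 1), (0, 22), (4, 8), (4, 15), (5, 2), (5, 21), (7, 7), (7, 16), (9, 3), (9, 20), (11, 1), (11, 22), (12, 1), (12, 22), (13, 2), (13, 21), (14, 4), (14, 19), (22, 11), (22, 12)}; affine count = 20; |E(F_23)| = 21.

Discriminant check: Δ ∝ 4a³ + 27b² = 4·17³ + 27·1² = 4·4913 + 27·1 ≡ 14 (mod 23). Nonzero ⇒ E is nonsingular.
For each x ∈ F_23, compute rhs = x³ + 17·x + 1 mod 23, then count y ∈ F_23 with y² ≡ rhs.
  x = 0: rhs = 1, matching y values: 1, 22 (2 points).
  x = 1: rhs = 19, matching y values: none (0 points).
  x = 2: rhs = 20, matching y values: none (0 points).
  x = 3: rhs = 10, matching y values: none (0 points).
  x = 4: rhs = 18, matching y values: 8, 15 (2 points).
  x = 5: rhs = 4, matching y values: 2, 21 (2 points).
  x = 6: rhs = 20, matching y values: none (0 points).
  x = 7: rhs = 3, matching y values: 7, 16 (2 points).
  x = 8: rhs = 5, matching y values: none (0 points).
  x = 9: rhs = 9, matching y values: 3, 20 (2 points).
  x = 10: rhs = 21, matching y values: none (0 points).
  x = 11: rhs = 1, matching y values: 1, 22 (2 points).
  x = 12: rhs = 1, matching y values: 1, 22 (2 points).
  x = 13: rhs = 4, matching y values: 2, 21 (2 points).
  x = 14: rhs = 16, matching y values: 4, 19 (2 points).
  x = 15: rhs = 20, matching y values: none (0 points).
  x = 16: rhs = 22, matching y values: none (0 points).
  x = 17: rhs = 5, matching y values: none (0 points).
  x = 18: rhs = 21, matching y values: none (0 points).
  x = 19: rhs = 7, matching y values: none (0 points).
  x = 20: rhs = 15, matching y values: none (0 points).
  x = 21: rhs = 5, matching y values: none (0 points).
  x = 22: rhs = 6, matching y values: 11, 12 (2 points).
Total affine count: 20.
Full point count |E(F_23)| = 20 + 1 = 21.
Hasse bound: |21 − (23+1)| = |-3| = 3 ≤ 2√23 ≈ 9.5917 ✓.


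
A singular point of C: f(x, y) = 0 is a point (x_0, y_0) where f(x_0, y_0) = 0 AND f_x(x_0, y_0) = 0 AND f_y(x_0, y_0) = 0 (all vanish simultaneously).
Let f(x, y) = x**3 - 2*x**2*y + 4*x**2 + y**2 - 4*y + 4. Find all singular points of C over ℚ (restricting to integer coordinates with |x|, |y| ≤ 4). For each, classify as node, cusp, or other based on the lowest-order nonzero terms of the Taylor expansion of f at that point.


Singular points: {(0, 2)}; classification: cusp.

Compute partial derivatives:
  f_x = 3*x**2 - 4*x*y + 8*x.
  f_y = -2*x**2 + 2*y - 4.
Scan x_0 ∈ {−4, ..., 4}. For each x_0, f_y(x_0, y) is a polynomial in y; find its integer roots y ∈ {−4, ..., 4}, then test f_x and f at those candidates.
  x = -4: f_y(-4, y) = 2*y - 36; no integer root y with |y| ≤ 4.
  x = -3: f_y(-3, y) = 2*y - 22; no integer root y with |y| ≤ 4.
  x = -2: f_y(-2, y) = 2*y - 12; no integer root y with |y| ≤ 4.
  x = -1: f_y(-1, y) = 2*y - 6; vanishes at y ∈ {3}. (-1, 3): f_x = 7 ≠ 0.
  x = 0: f_y(0, y) = 2*y - 4; vanishes at y ∈ {2}. (0, 2): f_x = 0, f = 0 — SINGULAR.
  x = 1: f_y(1, y) = 2*y - 6; vanishes at y ∈ {3}. (1, 3): f_x = -1 ≠ 0.
  x = 2: f_y(2, y) = 2*y - 12; no integer root y with |y| ≤ 4.
  x = 3: f_y(3, y) = 2*y - 22; no integer root y with |y| ≤ 4.
  x = 4: f_y(4, y) = 2*y - 36; no integer root y with |y| ≤ 4.
Only singular point on the grid: (0, 2).
Classify: substitute x = 0 + u, y = 2 + v and expand: f = u**3 - 2*u**2*v + v**2.
No constant or linear terms (consistent with a singular point). Quadratic part: v**2. Cubic part: u**3 - 2*u**2*v.
The quadratic part v**2 is a perfect square, so there is a single (double) tangent line v = 0, i.e. y = 2. Restricting the cubic part to that line (v = 0) leaves u**3 ≠ 0, so f is not divisible by v and the branch is v² ≈ -u**3 to lowest order — this is a cusp.
Classification: cusp.


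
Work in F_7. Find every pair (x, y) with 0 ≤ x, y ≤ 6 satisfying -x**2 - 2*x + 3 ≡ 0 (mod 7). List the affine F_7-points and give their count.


Affine F_7-points: {(1, 0), (1, 1), (1, 2), (1, 3), (1, 4), (1, 5), (1, 6), (4, 0), (4, 1), (4, 2), (4, 3), (4, 4), (4, 5), (4, 6)}; count = 14.

For each of the 49 pairs (x, y) ∈ F_7², evaluate f(x, y) mod 7. Record the zeros.
  x = 0: [0↦3, 1↦3, 2↦3, 3↦3, 4↦3, 5↦3, 6↦3]  zeros at y ∈ ∅
  x = 1: [0↦0, 1↦0, 2↦0, 3↦0, 4↦0, 5↦0, 6↦0]  zeros at y ∈ {0, 1, 2, 3, 4, 5, 6}
  x = 2: [0↦2, 1↦2, 2↦2, 3↦2, 4↦2, 5↦2, 6↦2]  zeros at y ∈ ∅
  x = 3: [0↦2, 1↦2, 2↦2, 3↦2, 4↦2, 5↦2, 6↦2]  zeros at y ∈ ∅
  x = 4: [0↦0, 1↦0, 2↦0, 3↦0, 4↦0, 5↦0, 6↦0]  zeros at y ∈ {0, 1, 2, 3, 4, 5, 6}
  x = 5: [0↦3, 1↦3, 2↦3, 3↦3, 4↦3, 5↦3, 6↦3]  zeros at y ∈ ∅
  x = 6: [0↦4, 1↦4, 2↦4, 3↦4, 4↦4, 5↦4, 6↦4]  zeros at y ∈ ∅
Collecting zeros: affine points = {(1, 0), (1, 1), (1, 2), (1, 3), (1, 4), (1, 5), (1, 6), (4, 0), (4, 1), (4, 2), (4, 3), (4, 4), (4, 5), (4, 6)}.
Total count |C(F_7)_aff| = 14.


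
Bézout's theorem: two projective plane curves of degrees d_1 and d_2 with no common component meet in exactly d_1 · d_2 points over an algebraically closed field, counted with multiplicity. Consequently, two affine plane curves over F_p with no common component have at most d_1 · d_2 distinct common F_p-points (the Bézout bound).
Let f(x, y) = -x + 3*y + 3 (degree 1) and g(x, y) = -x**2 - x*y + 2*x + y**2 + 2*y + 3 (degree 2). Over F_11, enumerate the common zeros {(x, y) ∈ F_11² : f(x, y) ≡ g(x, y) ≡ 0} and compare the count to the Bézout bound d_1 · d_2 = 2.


Common zeros: {(3, 0)}; count = 1; Bézout bound = 2.

deg(f) = 1, deg(g) = 2, so Bézout bound = 2.
Scan x ∈ F_11. For each x, list the y ∈ F_11 with f(x, y) ≡ 0 and those with g(x, y) ≡ 0 (mod 11); the common zeros in that column are the intersection.
  x = 0: f ≡ 0 at y ∈ {10}; g ≡ 0 at y ∈ {2, 7}; common: ∅.
  x = 1: f ≡ 0 at y ∈ {3}; g ≡ 0 at y ∈ ∅; common: ∅.
  x = 2: f ≡ 0 at y ∈ {7}; g ≡ 0 at y ∈ ∅; common: ∅.
  x = 3: f ≡ 0 at y ∈ {0}; g ≡ 0 at y ∈ {0, 1}; common: {0}.
  x = 4: f ≡ 0 at y ∈ {4}; g ≡ 0 at y ∈ ∅; common: ∅.
  x = 5: f ≡ 0 at y ∈ {8}; g ≡ 0 at y ∈ ∅; common: ∅.
  x = 6: f ≡ 0 at y ∈ {1}; g ≡ 0 at y ∈ {7, 8}; common: ∅.
  x = 7: f ≡ 0 at y ∈ {5}; g ≡ 0 at y ∈ ∅; common: ∅.
  x = 8: f ≡ 0 at y ∈ {9}; g ≡ 0 at y ∈ ∅; common: ∅.
  x = 9: f ≡ 0 at y ∈ {2}; g ≡ 0 at y ∈ {1, 6}; common: ∅.
  x = 10: f ≡ 0 at y ∈ {6}; g ≡ 0 at y ∈ {0, 8}; common: ∅.
Collecting: common zeros = {(3, 0)}, so the count is 1.
Comparison with the Bézout bound: 1 ≤ 2 = deg(f)·deg(g), as expected for curves with no common component (the affine F_11-count falls short of the bound because intersections may lie at infinity, over extension fields, or carry multiplicity).


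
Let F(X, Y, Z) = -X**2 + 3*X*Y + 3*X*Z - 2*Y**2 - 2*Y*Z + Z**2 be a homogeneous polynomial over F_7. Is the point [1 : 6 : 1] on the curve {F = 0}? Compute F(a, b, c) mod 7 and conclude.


F(1,6,1) ≡ 0 (mod 7); P is on the curve.

Evaluate F(1, 6, 1) term-by-term (mod 7).
  -X**2 ↦ -1·1·1·1 = -1
  3*X*Y ↦ 3·1·6·1 = 18
  3*X*Z ↦ 3·1·1·1 = 3
  -2*Y**2 ↦ -2·1·36·1 = -72
  -2*Y*Z ↦ -2·1·6·1 = -12
  Z**2 ↦ 1·1·1·1 = 1
Sum: F(1, 6, 1) = (-1) + (18) + (3) + (-72) + (-12) + (1) = -63.
Reducing mod 7: -63 ≡ 0 (mod 7).
Since F(a, b, c) ≡ 0 (mod 7), P lies on the curve.
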